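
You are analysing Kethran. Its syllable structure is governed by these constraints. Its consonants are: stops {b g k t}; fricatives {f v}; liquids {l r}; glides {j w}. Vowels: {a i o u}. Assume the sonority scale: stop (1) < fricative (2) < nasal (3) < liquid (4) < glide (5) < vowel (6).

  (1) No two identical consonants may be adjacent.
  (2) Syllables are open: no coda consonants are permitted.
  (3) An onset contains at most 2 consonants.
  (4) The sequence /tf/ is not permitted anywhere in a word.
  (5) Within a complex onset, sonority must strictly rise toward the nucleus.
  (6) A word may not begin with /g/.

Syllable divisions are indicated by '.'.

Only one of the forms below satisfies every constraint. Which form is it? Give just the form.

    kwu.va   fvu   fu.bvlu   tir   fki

kwu.va

kwu.va — σ1 onset /kw/ (1→5 rises), coda /∅/ ok; σ2 onset /v/, coda /∅/ ok → well-formed
fvu — violates constraint 5: syllable 1 onset /fv/: /f/ (fricative, 2) → /v/ (fricative, 2) does not rise → ill-formed
fu.bvlu — violates constraint 3: syllable 2 onset /bvl/ has 3 consonants (> 2) → ill-formed
tir — violates constraint 2: syllable 1 coda /r/ has 1 consonant (> 0) → ill-formed
fki — violates constraint 5: syllable 1 onset /fk/: /f/ (fricative, 2) → /k/ (stop, 1) does not rise → ill-formed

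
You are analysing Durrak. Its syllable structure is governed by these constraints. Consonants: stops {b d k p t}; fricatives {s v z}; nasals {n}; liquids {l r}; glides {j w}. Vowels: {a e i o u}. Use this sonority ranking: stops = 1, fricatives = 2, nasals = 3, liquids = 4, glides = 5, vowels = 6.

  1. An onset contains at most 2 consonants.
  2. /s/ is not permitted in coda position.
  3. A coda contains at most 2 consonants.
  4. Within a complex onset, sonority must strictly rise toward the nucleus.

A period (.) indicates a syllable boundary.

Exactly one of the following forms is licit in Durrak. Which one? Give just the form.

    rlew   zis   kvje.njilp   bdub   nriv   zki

nriv

rlew — violates constraint 4: syllable 1 onset /rl/: /r/ (liquid, 4) → /l/ (liquid, 4) does not rise → illicit
zis — violates constraint 2: syllable 1 coda contains /s/ → illicit
kvje.njilp — violates constraint 1: syllable 1 onset /kvj/ has 3 consonants (> 2) → illicit
bdub — violates constraint 4: syllable 1 onset /bd/: /b/ (stop, 1) → /d/ (stop, 1) does not rise → illicit
nriv — σ1 onset /nr/ (3→4 rises), coda /v/ ok → licit
zki — violates constraint 4: syllable 1 onset /zk/: /z/ (fricative, 2) → /k/ (stop, 1) does not rise → illicit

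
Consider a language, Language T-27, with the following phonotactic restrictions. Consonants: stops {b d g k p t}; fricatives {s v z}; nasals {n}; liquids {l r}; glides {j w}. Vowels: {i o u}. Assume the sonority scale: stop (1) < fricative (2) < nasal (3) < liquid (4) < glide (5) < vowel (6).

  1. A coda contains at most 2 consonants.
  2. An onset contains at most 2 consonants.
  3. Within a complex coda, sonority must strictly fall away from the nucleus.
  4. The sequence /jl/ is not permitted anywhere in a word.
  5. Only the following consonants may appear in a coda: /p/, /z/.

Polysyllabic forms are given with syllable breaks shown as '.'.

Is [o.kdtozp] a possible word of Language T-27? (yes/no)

[o.kdtozp] — violates constraint 2: syllable 2 onset /kdt/ has 3 consonants (> 2) → not permitted

no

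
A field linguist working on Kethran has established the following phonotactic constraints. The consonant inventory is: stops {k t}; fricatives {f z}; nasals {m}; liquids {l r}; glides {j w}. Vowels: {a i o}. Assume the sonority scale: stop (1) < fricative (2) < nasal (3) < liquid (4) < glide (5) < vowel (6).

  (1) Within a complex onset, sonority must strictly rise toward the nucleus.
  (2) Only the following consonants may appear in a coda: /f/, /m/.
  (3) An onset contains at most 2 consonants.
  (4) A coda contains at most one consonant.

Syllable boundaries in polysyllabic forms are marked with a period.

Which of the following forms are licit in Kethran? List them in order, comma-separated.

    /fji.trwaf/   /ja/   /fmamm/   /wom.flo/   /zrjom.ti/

/fji.trwaf/ — violates constraint 3: syllable 2 onset /trw/ has 3 consonants (> 2) → illicit
/ja/ — σ1 onset /j/, coda /∅/ ok → licit
/fmamm/ — violates constraint 4: syllable 1 coda /mm/ has 2 consonants (> 1) → illicit
/wom.flo/ — σ1 onset /w/, coda /m/ ok; σ2 onset /fl/ (2→4 rises), coda /∅/ ok → licit
/zrjom.ti/ — violates constraint 3: syllable 1 onset /zrj/ has 3 consonants (> 2) → illicit

/ja/, /wom.flo/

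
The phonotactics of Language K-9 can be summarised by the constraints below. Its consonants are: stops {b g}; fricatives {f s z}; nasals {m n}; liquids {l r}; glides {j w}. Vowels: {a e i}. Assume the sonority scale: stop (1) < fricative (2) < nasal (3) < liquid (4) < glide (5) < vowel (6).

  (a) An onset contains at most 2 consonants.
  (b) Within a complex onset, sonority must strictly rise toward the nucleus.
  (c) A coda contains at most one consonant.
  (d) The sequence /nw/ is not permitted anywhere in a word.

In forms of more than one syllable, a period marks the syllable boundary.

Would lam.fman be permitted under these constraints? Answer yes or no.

lam.fman — σ1 onset /l/, coda /m/ ok; σ2 onset /fm/ (2→3 rises), coda /n/ ok → permitted

yes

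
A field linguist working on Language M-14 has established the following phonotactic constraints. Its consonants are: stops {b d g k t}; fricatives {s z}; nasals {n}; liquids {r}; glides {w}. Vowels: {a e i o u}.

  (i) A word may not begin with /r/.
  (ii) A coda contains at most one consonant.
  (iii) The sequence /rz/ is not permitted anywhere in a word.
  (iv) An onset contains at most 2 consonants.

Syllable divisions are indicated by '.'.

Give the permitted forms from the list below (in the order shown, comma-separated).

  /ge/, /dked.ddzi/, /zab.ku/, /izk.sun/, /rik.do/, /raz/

/ge/ — σ1 onset /g/, coda /∅/ ok → permitted
/dked.ddzi/ — violates constraint (iv): syllable 2 onset /ddz/ has 3 consonants (> 2) → not permitted
/zab.ku/ — σ1 onset /z/, coda /b/ ok; σ2 onset /k/, coda /∅/ ok → permitted
/izk.sun/ — violates constraint (ii): syllable 1 coda /zk/ has 2 consonants (> 1) → not permitted
/rik.do/ — violates constraint (i): word begins with /r/ → not permitted
/raz/ — violates constraint (i): word begins with /r/ → not permitted

/ge/, /zab.ku/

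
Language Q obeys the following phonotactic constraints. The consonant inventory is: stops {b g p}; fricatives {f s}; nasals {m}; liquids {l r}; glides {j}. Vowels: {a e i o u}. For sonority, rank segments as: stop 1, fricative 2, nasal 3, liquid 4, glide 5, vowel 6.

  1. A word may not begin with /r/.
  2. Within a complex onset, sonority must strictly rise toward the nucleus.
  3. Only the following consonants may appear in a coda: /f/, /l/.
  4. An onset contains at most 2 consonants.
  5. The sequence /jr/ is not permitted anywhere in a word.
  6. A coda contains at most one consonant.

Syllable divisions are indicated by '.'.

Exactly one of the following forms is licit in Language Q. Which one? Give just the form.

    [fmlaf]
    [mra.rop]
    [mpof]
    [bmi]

[fmlaf] — violates constraint 4: syllable 1 onset /fml/ has 3 consonants (> 2) → illicit
[mra.rop] — violates constraint 3: syllable 2 coda contains /p/, which is not a licensed coda consonant → illicit
[mpof] — violates constraint 2: syllable 1 onset /mp/: /m/ (nasal, 3) → /p/ (stop, 1) does not rise → illicit
[bmi] — σ1 onset /bm/ (1→3 rises), coda /∅/ ok → licit

[bmi]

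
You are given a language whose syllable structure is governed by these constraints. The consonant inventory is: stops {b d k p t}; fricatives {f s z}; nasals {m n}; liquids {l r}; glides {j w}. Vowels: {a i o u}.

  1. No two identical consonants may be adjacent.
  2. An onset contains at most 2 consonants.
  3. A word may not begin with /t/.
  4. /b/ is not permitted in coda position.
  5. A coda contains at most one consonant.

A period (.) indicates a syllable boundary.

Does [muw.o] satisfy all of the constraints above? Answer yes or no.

yes

[muw.o] — σ1 onset /m/, coda /w/ ok; σ2 onset /∅/, coda /∅/ ok → permitted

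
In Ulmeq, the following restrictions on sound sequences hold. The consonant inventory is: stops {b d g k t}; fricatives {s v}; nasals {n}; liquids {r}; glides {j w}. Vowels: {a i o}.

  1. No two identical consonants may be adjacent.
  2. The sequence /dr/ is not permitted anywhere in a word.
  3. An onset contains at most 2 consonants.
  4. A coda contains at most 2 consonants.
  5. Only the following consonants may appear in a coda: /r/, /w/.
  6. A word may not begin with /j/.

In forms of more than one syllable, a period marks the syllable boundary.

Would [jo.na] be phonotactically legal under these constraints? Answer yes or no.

[jo.na] — violates constraint 6: word begins with /j/ → phonotactically illegal

no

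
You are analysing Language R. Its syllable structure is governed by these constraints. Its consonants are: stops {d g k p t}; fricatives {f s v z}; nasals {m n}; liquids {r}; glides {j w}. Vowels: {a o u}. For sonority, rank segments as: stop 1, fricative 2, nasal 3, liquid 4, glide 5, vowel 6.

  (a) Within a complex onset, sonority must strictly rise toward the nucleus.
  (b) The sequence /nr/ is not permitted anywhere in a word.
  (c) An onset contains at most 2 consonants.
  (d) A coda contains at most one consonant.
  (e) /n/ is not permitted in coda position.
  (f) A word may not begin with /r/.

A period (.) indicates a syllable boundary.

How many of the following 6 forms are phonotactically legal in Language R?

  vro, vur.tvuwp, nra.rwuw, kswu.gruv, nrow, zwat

vro — σ1 onset /vr/ (2→4 rises), coda /∅/ ok → phonotactically legal
vur.tvuwp — violates constraint (d): syllable 2 coda /wp/ has 2 consonants (> 1) → phonotactically illegal
nra.rwuw — violates constraint (b): contains banned sequence /nr/ → phonotactically illegal
kswu.gruv — violates constraint (c): syllable 1 onset /ksw/ has 3 consonants (> 2) → phonotactically illegal
nrow — violates constraint (b): contains banned sequence /nr/ → phonotactically illegal
zwat — σ1 onset /zw/ (2→5 rises), coda /t/ ok → phonotactically legal
Phonotactically legal: vro, zwat → 2.

2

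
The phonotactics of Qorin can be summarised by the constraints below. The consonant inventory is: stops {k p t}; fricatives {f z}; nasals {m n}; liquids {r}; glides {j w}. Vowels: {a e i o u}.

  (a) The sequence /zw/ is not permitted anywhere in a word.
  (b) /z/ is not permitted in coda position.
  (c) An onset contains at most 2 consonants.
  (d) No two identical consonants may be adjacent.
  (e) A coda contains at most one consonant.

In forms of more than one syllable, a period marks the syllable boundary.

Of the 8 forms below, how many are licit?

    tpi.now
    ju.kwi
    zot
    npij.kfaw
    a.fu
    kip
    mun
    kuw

8

tpi.now — σ1 onset /tp/ (2C), coda /∅/ ok; σ2 onset /n/, coda /w/ ok → licit
ju.kwi — σ1 onset /j/, coda /∅/ ok; σ2 onset /kw/ (2C), coda /∅/ ok → licit
zot — σ1 onset /z/, coda /t/ ok → licit
npij.kfaw — σ1 onset /np/ (2C), coda /j/ ok; σ2 onset /kf/ (2C), coda /w/ ok → licit
a.fu — σ1 onset /∅/, coda /∅/ ok; σ2 onset /f/, coda /∅/ ok → licit
kip — σ1 onset /k/, coda /p/ ok → licit
mun — σ1 onset /m/, coda /n/ ok → licit
kuw — σ1 onset /k/, coda /w/ ok → licit
Licit: tpi.now, ju.kwi, zot, npij.kfaw, a.fu, kip, mun, kuw → 8.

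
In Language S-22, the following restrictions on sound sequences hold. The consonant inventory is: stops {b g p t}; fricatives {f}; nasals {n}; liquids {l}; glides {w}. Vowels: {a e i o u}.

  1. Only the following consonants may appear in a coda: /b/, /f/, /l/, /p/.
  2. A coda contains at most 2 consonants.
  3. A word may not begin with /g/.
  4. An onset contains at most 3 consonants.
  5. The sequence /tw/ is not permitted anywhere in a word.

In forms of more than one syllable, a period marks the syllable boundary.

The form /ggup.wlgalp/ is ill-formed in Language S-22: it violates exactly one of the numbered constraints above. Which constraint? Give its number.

3

/ggup.wlgalp/: word begins with /g/.
This is a violation of constraint 3: "A word may not begin with /g/."
The remaining constraints (1, 2, 4, 5) are satisfied.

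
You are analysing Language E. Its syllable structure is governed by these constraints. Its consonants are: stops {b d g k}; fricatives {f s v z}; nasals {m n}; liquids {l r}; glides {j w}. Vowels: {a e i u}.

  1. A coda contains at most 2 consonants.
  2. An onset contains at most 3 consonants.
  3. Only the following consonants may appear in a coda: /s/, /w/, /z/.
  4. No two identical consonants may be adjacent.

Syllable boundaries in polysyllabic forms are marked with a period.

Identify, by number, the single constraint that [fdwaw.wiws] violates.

4

[fdwaw.wiws]: adjacent identical consonants /ww/.
This is a violation of constraint 4: "No two identical consonants may be adjacent."
The remaining constraints (1, 2, 3) are satisfied.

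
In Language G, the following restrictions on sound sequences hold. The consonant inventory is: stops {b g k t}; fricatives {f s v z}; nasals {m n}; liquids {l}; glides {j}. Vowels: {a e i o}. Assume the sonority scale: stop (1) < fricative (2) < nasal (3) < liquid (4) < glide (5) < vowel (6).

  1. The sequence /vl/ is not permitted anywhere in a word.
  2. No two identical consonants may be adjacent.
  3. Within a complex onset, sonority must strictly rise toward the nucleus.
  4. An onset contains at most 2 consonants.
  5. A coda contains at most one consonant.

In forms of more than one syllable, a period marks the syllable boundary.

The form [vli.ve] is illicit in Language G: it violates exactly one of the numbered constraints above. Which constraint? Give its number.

1

[vli.ve]: contains banned sequence /vl/.
This is a violation of constraint 1: "The sequence /vl/ is not permitted anywhere in a word."
The remaining constraints (2, 3, 4, 5) are satisfied.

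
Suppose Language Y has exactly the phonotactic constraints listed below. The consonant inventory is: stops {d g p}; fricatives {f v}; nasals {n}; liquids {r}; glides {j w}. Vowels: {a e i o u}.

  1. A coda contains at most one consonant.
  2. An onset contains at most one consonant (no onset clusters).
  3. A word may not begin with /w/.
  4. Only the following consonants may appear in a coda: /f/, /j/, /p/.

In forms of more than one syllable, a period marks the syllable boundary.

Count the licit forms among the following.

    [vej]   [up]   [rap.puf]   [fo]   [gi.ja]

[vej] — σ1 onset /v/, coda /j/ ok → licit
[up] — σ1 onset /∅/, coda /p/ ok → licit
[rap.puf] — σ1 onset /r/, coda /p/ ok; σ2 onset /p/, coda /f/ ok → licit
[fo] — σ1 onset /f/, coda /∅/ ok → licit
[gi.ja] — σ1 onset /g/, coda /∅/ ok; σ2 onset /j/, coda /∅/ ok → licit
Licit: [vej], [up], [rap.puf], [fo], [gi.ja] → 5.

5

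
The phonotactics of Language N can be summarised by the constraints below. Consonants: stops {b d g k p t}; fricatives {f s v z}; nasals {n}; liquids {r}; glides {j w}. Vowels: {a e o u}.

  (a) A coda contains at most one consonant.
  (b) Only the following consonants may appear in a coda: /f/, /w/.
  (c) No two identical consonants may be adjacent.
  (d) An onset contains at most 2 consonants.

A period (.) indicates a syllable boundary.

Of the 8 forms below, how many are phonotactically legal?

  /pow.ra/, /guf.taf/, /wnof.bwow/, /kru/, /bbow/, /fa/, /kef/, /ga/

7

/pow.ra/ — σ1 onset /p/, coda /w/ ok; σ2 onset /r/, coda /∅/ ok → phonotactically legal
/guf.taf/ — σ1 onset /g/, coda /f/ ok; σ2 onset /t/, coda /f/ ok → phonotactically legal
/wnof.bwow/ — σ1 onset /wn/ (2C), coda /f/ ok; σ2 onset /bw/ (2C), coda /w/ ok → phonotactically legal
/kru/ — σ1 onset /kr/ (2C), coda /∅/ ok → phonotactically legal
/bbow/ — violates constraint (c): adjacent identical consonants /bb/ → phonotactically illegal
/fa/ — σ1 onset /f/, coda /∅/ ok → phonotactically legal
/kef/ — σ1 onset /k/, coda /f/ ok → phonotactically legal
/ga/ — σ1 onset /g/, coda /∅/ ok → phonotactically legal
Phonotactically legal: /pow.ra/, /guf.taf/, /wnof.bwow/, /kru/, /fa/, /kef/, /ga/ → 7.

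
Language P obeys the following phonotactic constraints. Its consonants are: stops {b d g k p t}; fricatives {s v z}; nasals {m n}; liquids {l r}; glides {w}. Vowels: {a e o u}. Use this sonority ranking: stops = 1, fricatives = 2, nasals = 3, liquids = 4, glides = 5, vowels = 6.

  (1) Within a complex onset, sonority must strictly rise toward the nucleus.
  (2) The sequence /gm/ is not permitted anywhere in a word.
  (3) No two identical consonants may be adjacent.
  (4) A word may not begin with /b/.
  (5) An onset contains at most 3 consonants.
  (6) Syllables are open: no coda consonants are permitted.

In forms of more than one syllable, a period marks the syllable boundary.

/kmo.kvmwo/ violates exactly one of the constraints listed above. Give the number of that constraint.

/kmo.kvmwo/: syllable 2 onset /kvmw/ has 4 consonants (> 3).
This is a violation of constraint 5: "An onset contains at most 3 consonants."
The remaining constraints (1, 2, 3, 4, 6) are satisfied.

5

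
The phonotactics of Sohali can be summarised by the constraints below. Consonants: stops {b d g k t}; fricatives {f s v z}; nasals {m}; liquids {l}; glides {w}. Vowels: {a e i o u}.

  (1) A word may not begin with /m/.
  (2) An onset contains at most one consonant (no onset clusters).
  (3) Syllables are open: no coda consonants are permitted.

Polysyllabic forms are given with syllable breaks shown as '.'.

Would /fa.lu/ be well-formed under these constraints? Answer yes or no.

/fa.lu/ — σ1 onset /f/, coda /∅/ ok; σ2 onset /l/, coda /∅/ ok → well-formed

yes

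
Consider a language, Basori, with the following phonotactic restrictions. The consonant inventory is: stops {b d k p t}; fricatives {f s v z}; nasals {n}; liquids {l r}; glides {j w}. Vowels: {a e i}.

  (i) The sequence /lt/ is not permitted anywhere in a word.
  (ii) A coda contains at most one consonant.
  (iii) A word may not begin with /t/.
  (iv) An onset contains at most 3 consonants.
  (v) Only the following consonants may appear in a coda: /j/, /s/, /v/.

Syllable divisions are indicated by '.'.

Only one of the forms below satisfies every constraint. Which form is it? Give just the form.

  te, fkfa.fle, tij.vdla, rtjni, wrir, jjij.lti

te — violates constraint (iii): word begins with /t/ → illicit
fkfa.fle — σ1 onset /fkf/ (3C), coda /∅/ ok; σ2 onset /fl/ (2C), coda /∅/ ok → licit
tij.vdla — violates constraint (iii): word begins with /t/ → illicit
rtjni — violates constraint (iv): syllable 1 onset /rtjn/ has 4 consonants (> 3) → illicit
wrir — violates constraint (v): syllable 1 coda contains /r/, which is not a licensed coda consonant → illicit
jjij.lti — violates constraint (i): contains banned sequence /lt/ → illicit

fkfa.fle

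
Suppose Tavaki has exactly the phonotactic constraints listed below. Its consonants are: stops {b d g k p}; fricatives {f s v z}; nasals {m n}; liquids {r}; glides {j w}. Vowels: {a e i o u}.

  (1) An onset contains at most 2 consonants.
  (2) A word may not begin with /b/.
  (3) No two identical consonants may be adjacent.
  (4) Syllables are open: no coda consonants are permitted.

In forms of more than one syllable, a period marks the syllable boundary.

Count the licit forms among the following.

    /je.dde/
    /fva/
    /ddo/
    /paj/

/je.dde/ — violates constraint 3: adjacent identical consonants /dd/ → illicit
/fva/ — σ1 onset /fv/ (2C), coda /∅/ ok → licit
/ddo/ — violates constraint 3: adjacent identical consonants /dd/ → illicit
/paj/ — violates constraint 4: syllable 1 coda /j/ has 1 consonant (> 0) → illicit
Licit: /fva/ → 1.

1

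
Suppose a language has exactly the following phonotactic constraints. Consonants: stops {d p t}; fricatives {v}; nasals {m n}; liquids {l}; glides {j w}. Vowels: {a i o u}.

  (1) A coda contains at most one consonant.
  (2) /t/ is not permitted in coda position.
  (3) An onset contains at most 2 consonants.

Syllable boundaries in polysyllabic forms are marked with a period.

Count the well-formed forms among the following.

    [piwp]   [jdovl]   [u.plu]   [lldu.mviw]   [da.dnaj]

[piwp] — violates constraint 1: syllable 1 coda /wp/ has 2 consonants (> 1) → ill-formed
[jdovl] — violates constraint 1: syllable 1 coda /vl/ has 2 consonants (> 1) → ill-formed
[u.plu] — σ1 onset /∅/, coda /∅/ ok; σ2 onset /pl/ (2C), coda /∅/ ok → well-formed
[lldu.mviw] — violates constraint 3: syllable 1 onset /lld/ has 3 consonants (> 2) → ill-formed
[da.dnaj] — σ1 onset /d/, coda /∅/ ok; σ2 onset /dn/ (2C), coda /j/ ok → well-formed
Well-formed: [u.plu], [da.dnaj] → 2.

2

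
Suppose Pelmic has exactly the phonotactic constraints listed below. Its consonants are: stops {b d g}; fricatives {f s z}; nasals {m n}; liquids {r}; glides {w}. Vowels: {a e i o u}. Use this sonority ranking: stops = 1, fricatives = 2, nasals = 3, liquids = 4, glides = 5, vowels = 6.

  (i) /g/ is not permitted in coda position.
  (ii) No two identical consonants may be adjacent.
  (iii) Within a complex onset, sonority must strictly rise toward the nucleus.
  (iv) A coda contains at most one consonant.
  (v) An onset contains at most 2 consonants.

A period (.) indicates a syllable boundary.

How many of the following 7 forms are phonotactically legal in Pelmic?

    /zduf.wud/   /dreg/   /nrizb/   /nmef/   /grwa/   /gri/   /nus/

2

/zduf.wud/ — violates constraint (iii): syllable 1 onset /zd/: /z/ (fricative, 2) → /d/ (stop, 1) does not rise → phonotactically illegal
/dreg/ — violates constraint (i): syllable 1 coda contains /g/ → phonotactically illegal
/nrizb/ — violates constraint (iv): syllable 1 coda /zb/ has 2 consonants (> 1) → phonotactically illegal
/nmef/ — violates constraint (iii): syllable 1 onset /nm/: /n/ (nasal, 3) → /m/ (nasal, 3) does not rise → phonotactically illegal
/grwa/ — violates constraint (v): syllable 1 onset /grw/ has 3 consonants (> 2) → phonotactically illegal
/gri/ — σ1 onset /gr/ (1→4 rises), coda /∅/ ok → phonotactically legal
/nus/ — σ1 onset /n/, coda /s/ ok → phonotactically legal
Phonotactically legal: /gri/, /nus/ → 2.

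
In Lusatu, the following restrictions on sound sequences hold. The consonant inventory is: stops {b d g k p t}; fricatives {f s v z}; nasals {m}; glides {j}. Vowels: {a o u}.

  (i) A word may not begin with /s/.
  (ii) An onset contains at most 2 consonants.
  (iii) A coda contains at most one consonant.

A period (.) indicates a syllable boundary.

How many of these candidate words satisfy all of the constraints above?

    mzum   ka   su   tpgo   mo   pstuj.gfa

3

mzum — σ1 onset /mz/ (2C), coda /m/ ok → well-formed
ka — σ1 onset /k/, coda /∅/ ok → well-formed
su — violates constraint (i): word begins with /s/ → ill-formed
tpgo — violates constraint (ii): syllable 1 onset /tpg/ has 3 consonants (> 2) → ill-formed
mo — σ1 onset /m/, coda /∅/ ok → well-formed
pstuj.gfa — violates constraint (ii): syllable 1 onset /pst/ has 3 consonants (> 2) → ill-formed
Well-formed: mzum, ka, mo → 3.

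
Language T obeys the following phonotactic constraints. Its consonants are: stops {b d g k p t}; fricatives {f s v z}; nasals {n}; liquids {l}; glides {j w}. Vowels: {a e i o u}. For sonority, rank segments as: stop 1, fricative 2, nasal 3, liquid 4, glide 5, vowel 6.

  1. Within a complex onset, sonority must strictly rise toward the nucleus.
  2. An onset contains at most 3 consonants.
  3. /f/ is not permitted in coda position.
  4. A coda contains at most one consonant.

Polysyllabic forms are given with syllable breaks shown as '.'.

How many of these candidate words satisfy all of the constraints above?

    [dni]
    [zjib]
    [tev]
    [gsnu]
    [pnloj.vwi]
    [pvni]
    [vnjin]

7

[dni] — σ1 onset /dn/ (1→3 rises), coda /∅/ ok → licit
[zjib] — σ1 onset /zj/ (2→5 rises), coda /b/ ok → licit
[tev] — σ1 onset /t/, coda /v/ ok → licit
[gsnu] — σ1 onset /gsn/ (1→2→3 rises), coda /∅/ ok → licit
[pnloj.vwi] — σ1 onset /pnl/ (1→3→4 rises), coda /j/ ok; σ2 onset /vw/ (2→5 rises), coda /∅/ ok → licit
[pvni] — σ1 onset /pvn/ (1→2→3 rises), coda /∅/ ok → licit
[vnjin] — σ1 onset /vnj/ (2→3→5 rises), coda /n/ ok → licit
Licit: [dni], [zjib], [tev], [gsnu], [pnloj.vwi], [pvni], [vnjin] → 7.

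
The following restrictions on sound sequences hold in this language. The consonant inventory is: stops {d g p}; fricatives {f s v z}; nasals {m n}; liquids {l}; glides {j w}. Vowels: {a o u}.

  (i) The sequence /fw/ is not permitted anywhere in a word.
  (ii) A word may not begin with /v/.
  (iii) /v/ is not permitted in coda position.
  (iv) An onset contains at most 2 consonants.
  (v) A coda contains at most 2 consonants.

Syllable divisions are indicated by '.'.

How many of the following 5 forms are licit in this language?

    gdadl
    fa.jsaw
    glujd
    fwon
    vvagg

3

gdadl — σ1 onset /gd/ (2C), coda /dl/ (2C) ok → licit
fa.jsaw — σ1 onset /f/, coda /∅/ ok; σ2 onset /js/ (2C), coda /w/ ok → licit
glujd — σ1 onset /gl/ (2C), coda /jd/ (2C) ok → licit
fwon — violates constraint (i): contains banned sequence /fw/ → illicit
vvagg — violates constraint (ii): word begins with /v/ → illicit
Licit: gdadl, fa.jsaw, glujd → 3.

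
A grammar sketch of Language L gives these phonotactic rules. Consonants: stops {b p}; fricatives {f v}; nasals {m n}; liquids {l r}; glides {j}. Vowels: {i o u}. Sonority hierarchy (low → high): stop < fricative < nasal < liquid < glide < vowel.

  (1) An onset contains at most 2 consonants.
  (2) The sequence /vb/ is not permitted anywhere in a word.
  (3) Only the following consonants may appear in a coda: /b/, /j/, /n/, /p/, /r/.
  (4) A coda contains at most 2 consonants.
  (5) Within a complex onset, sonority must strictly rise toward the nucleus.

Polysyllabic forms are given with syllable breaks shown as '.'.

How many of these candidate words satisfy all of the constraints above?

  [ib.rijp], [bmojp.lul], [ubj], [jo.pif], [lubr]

[ib.rijp] — σ1 onset /∅/, coda /b/ ok; σ2 onset /r/, coda /jp/ (2C) ok → well-formed
[bmojp.lul] — violates constraint 3: syllable 2 coda contains /l/, which is not a licensed coda consonant → ill-formed
[ubj] — σ1 onset /∅/, coda /bj/ (2C) ok → well-formed
[jo.pif] — violates constraint 3: syllable 2 coda contains /f/, which is not a licensed coda consonant → ill-formed
[lubr] — σ1 onset /l/, coda /br/ (2C) ok → well-formed
Well-formed: [ib.rijp], [ubj], [lubr] → 3.

3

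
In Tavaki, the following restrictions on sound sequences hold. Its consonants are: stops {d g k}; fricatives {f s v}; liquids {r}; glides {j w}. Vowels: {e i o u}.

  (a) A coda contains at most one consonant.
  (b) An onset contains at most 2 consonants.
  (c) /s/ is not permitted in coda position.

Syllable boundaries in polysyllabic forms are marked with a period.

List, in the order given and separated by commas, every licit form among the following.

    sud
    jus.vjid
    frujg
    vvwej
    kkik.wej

sud — σ1 onset /s/, coda /d/ ok → licit
jus.vjid — violates constraint (c): syllable 1 coda contains /s/ → illicit
frujg — violates constraint (a): syllable 1 coda /jg/ has 2 consonants (> 1) → illicit
vvwej — violates constraint (b): syllable 1 onset /vvw/ has 3 consonants (> 2) → illicit
kkik.wej — σ1 onset /kk/ (2C), coda /k/ ok; σ2 onset /w/, coda /j/ ok → licit

sud, kkik.wej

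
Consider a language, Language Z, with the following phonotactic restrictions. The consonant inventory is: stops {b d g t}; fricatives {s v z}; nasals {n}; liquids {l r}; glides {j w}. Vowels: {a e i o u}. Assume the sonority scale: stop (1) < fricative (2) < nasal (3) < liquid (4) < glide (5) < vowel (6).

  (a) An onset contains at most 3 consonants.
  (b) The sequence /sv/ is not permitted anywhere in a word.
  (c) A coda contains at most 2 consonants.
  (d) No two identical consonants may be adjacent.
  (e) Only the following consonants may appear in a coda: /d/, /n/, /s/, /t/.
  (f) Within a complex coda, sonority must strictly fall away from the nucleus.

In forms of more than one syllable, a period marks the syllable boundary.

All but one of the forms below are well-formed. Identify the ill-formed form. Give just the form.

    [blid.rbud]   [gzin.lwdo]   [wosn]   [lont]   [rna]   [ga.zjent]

[wosn]

[blid.rbud] — σ1 onset /bl/ (2C), coda /d/ ok; σ2 onset /rb/ (2C), coda /d/ ok → well-formed
[gzin.lwdo] — σ1 onset /gz/ (2C), coda /n/ ok; σ2 onset /lwd/ (3C), coda /∅/ ok → well-formed
[wosn] — violates constraint (f): syllable 1 coda /sn/: /s/ (fricative, 2) → /n/ (nasal, 3) does not fall → ill-formed
[lont] — σ1 onset /l/, coda /nt/ (3→1 falls) ok → well-formed
[rna] — σ1 onset /rn/ (2C), coda /∅/ ok → well-formed
[ga.zjent] — σ1 onset /g/, coda /∅/ ok; σ2 onset /zj/ (2C), coda /nt/ (3→1 falls) ok → well-formed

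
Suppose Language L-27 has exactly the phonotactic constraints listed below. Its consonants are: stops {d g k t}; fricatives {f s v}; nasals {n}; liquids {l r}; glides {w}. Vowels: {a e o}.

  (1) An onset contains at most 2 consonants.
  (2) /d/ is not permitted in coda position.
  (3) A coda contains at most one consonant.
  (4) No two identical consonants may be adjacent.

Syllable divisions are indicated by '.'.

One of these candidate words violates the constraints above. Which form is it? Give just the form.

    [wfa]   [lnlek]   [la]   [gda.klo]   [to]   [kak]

[lnlek]

[wfa] — σ1 onset /wf/ (2C), coda /∅/ ok → licit
[lnlek] — violates constraint 1: syllable 1 onset /lnl/ has 3 consonants (> 2) → illicit
[la] — σ1 onset /l/, coda /∅/ ok → licit
[gda.klo] — σ1 onset /gd/ (2C), coda /∅/ ok; σ2 onset /kl/ (2C), coda /∅/ ok → licit
[to] — σ1 onset /t/, coda /∅/ ok → licit
[kak] — σ1 onset /k/, coda /k/ ok → licit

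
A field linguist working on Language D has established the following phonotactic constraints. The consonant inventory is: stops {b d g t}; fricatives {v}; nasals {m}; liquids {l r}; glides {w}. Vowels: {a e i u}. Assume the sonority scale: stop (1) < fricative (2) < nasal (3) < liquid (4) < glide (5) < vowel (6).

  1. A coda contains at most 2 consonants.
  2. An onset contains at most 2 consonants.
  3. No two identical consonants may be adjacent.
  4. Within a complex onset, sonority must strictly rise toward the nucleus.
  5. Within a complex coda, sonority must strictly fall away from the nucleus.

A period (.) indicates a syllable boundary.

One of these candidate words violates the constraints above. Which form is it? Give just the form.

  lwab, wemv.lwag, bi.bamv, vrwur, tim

lwab — σ1 onset /lw/ (4→5 rises), coda /b/ ok → permitted
wemv.lwag — σ1 onset /w/, coda /mv/ (3→2 falls) ok; σ2 onset /lw/ (4→5 rises), coda /g/ ok → permitted
bi.bamv — σ1 onset /b/, coda /∅/ ok; σ2 onset /b/, coda /mv/ (3→2 falls) ok → permitted
vrwur — violates constraint 2: syllable 1 onset /vrw/ has 3 consonants (> 2) → not permitted
tim — σ1 onset /t/, coda /m/ ok → permitted

vrwur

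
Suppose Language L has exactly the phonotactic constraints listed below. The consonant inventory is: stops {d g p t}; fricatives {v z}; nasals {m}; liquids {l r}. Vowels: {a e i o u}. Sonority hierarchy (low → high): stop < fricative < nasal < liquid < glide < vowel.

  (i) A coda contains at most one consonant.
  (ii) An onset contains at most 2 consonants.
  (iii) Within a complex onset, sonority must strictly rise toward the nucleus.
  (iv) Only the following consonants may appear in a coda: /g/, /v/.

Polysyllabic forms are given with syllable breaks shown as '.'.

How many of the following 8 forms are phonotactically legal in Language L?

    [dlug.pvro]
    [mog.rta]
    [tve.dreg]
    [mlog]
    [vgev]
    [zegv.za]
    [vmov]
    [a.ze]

[dlug.pvro] — violates constraint (ii): syllable 2 onset /pvr/ has 3 consonants (> 2) → phonotactically illegal
[mog.rta] — violates constraint (iii): syllable 2 onset /rt/: /r/ (liquid, 4) → /t/ (stop, 1) does not rise → phonotactically illegal
[tve.dreg] — σ1 onset /tv/ (1→2 rises), coda /∅/ ok; σ2 onset /dr/ (1→4 rises), coda /g/ ok → phonotactically legal
[mlog] — σ1 onset /ml/ (3→4 rises), coda /g/ ok → phonotactically legal
[vgev] — violates constraint (iii): syllable 1 onset /vg/: /v/ (fricative, 2) → /g/ (stop, 1) does not rise → phonotactically illegal
[zegv.za] — violates constraint (i): syllable 1 coda /gv/ has 2 consonants (> 1) → phonotactically illegal
[vmov] — σ1 onset /vm/ (2→3 rises), coda /v/ ok → phonotactically legal
[a.ze] — σ1 onset /∅/, coda /∅/ ok; σ2 onset /z/, coda /∅/ ok → phonotactically legal
Phonotactically legal: [tve.dreg], [mlog], [vmov], [a.ze] → 4.

4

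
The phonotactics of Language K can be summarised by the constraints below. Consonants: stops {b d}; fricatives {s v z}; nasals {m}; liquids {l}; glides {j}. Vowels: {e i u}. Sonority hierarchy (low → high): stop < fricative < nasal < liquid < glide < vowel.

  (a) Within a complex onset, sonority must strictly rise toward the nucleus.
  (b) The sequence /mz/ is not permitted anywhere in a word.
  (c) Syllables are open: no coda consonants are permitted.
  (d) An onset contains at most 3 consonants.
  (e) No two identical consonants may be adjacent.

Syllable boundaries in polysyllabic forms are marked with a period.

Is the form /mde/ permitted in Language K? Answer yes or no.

/mde/ — violates constraint (a): syllable 1 onset /md/: /m/ (nasal, 3) → /d/ (stop, 1) does not rise → not permitted

no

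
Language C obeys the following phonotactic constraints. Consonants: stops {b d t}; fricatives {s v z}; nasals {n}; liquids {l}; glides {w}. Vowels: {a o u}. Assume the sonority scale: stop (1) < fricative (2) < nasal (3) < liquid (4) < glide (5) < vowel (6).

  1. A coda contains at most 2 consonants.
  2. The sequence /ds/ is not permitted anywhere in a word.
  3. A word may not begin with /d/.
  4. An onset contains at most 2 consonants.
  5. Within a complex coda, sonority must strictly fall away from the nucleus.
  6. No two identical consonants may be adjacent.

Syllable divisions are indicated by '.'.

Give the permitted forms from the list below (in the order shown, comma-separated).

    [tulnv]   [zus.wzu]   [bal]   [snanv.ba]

[tulnv] — violates constraint 1: syllable 1 coda /lnv/ has 3 consonants (> 2) → not permitted
[zus.wzu] — σ1 onset /z/, coda /s/ ok; σ2 onset /wz/ (2C), coda /∅/ ok → permitted
[bal] — σ1 onset /b/, coda /l/ ok → permitted
[snanv.ba] — σ1 onset /sn/ (2C), coda /nv/ (3→2 falls) ok; σ2 onset /b/, coda /∅/ ok → permitted

[zus.wzu], [bal], [snanv.ba]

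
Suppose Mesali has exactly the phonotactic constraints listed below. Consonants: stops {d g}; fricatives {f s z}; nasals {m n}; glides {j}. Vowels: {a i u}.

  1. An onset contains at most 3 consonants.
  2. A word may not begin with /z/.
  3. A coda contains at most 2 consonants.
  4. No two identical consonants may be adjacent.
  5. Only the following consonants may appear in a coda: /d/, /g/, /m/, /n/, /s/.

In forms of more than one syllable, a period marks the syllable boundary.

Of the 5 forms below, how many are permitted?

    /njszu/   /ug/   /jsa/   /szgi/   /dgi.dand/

/njszu/ — violates constraint 1: syllable 1 onset /njsz/ has 4 consonants (> 3) → not permitted
/ug/ — σ1 onset /∅/, coda /g/ ok → permitted
/jsa/ — σ1 onset /js/ (2C), coda /∅/ ok → permitted
/szgi/ — σ1 onset /szg/ (3C), coda /∅/ ok → permitted
/dgi.dand/ — σ1 onset /dg/ (2C), coda /∅/ ok; σ2 onset /d/, coda /nd/ (2C) ok → permitted
Permitted: /ug/, /jsa/, /szgi/, /dgi.dand/ → 4.

4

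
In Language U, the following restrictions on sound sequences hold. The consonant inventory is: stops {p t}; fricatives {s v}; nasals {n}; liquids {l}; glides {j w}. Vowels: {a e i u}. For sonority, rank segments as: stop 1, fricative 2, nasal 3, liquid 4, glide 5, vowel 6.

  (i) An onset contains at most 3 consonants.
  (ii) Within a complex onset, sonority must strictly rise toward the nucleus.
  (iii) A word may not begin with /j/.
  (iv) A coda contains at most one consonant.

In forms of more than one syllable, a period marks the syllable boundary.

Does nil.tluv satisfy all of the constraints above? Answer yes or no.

yes

nil.tluv — σ1 onset /n/, coda /l/ ok; σ2 onset /tl/ (1→4 rises), coda /v/ ok → well-formed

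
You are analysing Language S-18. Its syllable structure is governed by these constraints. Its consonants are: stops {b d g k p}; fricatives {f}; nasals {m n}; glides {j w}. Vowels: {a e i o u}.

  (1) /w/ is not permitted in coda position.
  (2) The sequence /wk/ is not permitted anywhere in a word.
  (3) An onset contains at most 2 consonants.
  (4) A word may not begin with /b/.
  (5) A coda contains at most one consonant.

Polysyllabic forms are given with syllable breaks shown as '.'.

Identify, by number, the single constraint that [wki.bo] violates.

[wki.bo]: contains banned sequence /wk/.
This is a violation of constraint 2: "The sequence /wk/ is not permitted anywhere in a word."
The remaining constraints (1, 3, 4, 5) are satisfied.

2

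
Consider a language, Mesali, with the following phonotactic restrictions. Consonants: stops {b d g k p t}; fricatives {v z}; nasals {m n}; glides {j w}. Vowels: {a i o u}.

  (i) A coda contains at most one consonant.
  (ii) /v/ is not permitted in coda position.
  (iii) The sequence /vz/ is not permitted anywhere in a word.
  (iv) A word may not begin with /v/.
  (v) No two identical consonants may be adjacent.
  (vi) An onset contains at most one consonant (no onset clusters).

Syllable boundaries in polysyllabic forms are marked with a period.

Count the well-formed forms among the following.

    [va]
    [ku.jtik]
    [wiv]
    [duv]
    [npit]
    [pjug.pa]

0

[va] — violates constraint (iv): word begins with /v/ → ill-formed
[ku.jtik] — violates constraint (vi): syllable 2 onset /jt/ has 2 consonants (> 1) → ill-formed
[wiv] — violates constraint (ii): syllable 1 coda contains /v/ → ill-formed
[duv] — violates constraint (ii): syllable 1 coda contains /v/ → ill-formed
[npit] — violates constraint (vi): syllable 1 onset /np/ has 2 consonants (> 1) → ill-formed
[pjug.pa] — violates constraint (vi): syllable 1 onset /pj/ has 2 consonants (> 1) → ill-formed
No form is well-formed → 0.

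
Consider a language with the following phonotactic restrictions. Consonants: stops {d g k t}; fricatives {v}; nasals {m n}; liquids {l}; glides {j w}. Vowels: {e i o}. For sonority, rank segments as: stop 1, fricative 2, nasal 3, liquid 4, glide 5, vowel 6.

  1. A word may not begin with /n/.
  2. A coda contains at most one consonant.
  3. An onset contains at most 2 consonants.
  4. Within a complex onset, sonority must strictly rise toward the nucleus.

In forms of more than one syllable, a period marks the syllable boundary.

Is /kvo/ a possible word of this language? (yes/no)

yes

/kvo/ — σ1 onset /kv/ (1→2 rises), coda /∅/ ok → permitted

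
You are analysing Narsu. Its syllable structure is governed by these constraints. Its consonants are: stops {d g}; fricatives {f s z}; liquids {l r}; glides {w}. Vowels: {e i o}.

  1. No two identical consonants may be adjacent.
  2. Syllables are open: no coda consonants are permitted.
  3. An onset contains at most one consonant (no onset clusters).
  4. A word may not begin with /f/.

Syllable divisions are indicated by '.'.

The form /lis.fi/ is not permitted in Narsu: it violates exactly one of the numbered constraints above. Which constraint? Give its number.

2

/lis.fi/: syllable 1 coda /s/ has 1 consonant (> 0).
This is a violation of constraint 2: "Syllables are open: no coda consonants are permitted."
The remaining constraints (1, 3, 4) are satisfied.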